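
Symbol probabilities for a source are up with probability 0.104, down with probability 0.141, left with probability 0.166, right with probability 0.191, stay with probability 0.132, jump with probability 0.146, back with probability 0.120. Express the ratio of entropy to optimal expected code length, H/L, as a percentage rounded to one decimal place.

99.1%

Entropy H = −Σ p log₂ p ≈ 2.7823 bits.
Huffman merges: 13/125+3/25→28/125; 33/250+141/1000→273/1000; 73/500+83/500→39/125; 191/1000+28/125→83/200; 273/1000+39/125→117/200; 83/200+117/200→1. L = 2809/1000 ≈ 2.8090.
Efficiency = H/L = 2.7823/2.8090 = 99.1%.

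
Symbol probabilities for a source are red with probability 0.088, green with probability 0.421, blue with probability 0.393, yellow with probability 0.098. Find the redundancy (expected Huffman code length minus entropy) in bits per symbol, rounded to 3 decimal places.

0.073 bits

Entropy H = −Σ p log₂ p ≈ 1.6919 bits.
Huffman merges: 11/125+49/500→93/500; 93/500+393/1000→579/1000; 421/1000+579/1000→1. L = 353/200 ≈ 1.7650.
L − H = 1.7650 − 1.6919 = 0.073 bits.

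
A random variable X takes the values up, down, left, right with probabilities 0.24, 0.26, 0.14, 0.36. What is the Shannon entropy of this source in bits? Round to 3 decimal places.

H = −Σ pᵢ log₂ pᵢ.
−0.24·log₂(0.24) = 0.4941
−0.26·log₂(0.26) = 0.5053
−0.14·log₂(0.14) = 0.3971
−0.36·log₂(0.36) = 0.5306
Sum ≈ 1.9271 → 1.927 bits.

1.927 bits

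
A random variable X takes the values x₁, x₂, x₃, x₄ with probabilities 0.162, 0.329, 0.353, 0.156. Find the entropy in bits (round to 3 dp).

1.902 bits

H = −Σ pᵢ log₂ pᵢ.
−0.162·log₂(0.162) = 0.4254
−0.329·log₂(0.329) = 0.5277
−0.353·log₂(0.353) = 0.5303
−0.156·log₂(0.156) = 0.4181
Sum ≈ 1.9015 → 1.902 bits.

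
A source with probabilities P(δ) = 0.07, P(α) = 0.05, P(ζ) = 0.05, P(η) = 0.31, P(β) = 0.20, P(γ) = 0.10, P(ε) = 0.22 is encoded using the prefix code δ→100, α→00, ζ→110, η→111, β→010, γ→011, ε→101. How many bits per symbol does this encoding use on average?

L̄ = Σ pᵢ·ℓᵢ = 0.07·3 + 0.05·2 + 0.05·3 + 0.31·3 + 0.20·3 + 0.10·3 + 0.22·3 = 2.95 bits/symbol.

2.95 bits/symbol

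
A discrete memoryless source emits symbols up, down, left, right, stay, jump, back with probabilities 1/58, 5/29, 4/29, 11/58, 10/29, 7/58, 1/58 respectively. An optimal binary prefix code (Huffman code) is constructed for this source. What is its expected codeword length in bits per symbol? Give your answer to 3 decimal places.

2.483 bits/symbol

Repeatedly combine the two least-probable nodes; the expected code length is the sum of the merged weights.
merge 1/58 + 1/58 → 1/29
merge 1/29 + 7/58 → 9/58
merge 4/29 + 9/58 → 17/58
merge 5/29 + 11/58 → 21/58
merge 17/58 + 10/29 → 37/58
merge 21/58 + 37/58 → 1
L = 1/29 + 9/58 + 17/58 + 21/58 + 37/58 + 1 = 72/29 ≈ 2.483 bits/symbol.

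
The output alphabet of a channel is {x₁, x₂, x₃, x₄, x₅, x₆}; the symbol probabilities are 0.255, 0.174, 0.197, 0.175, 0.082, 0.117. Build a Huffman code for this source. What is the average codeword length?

2.548 bits/symbol

Repeatedly combine the two least-probable nodes; the expected code length is the sum of the merged weights.
merge 41/500 + 117/1000 → 199/1000
merge 87/500 + 7/40 → 349/1000
merge 197/1000 + 199/1000 → 99/250
merge 51/200 + 349/1000 → 151/250
merge 99/250 + 151/250 → 1
L = 199/1000 + 349/1000 + 99/250 + 151/250 + 1 = 637/250 = 2.548 bits/symbol.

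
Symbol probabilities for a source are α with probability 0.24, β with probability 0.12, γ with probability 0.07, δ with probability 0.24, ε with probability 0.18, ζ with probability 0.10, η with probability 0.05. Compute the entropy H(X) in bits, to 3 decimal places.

H = −Σ pᵢ log₂ pᵢ.
−0.24·log₂(0.24) = 0.4941
−0.12·log₂(0.12) = 0.3671
−0.07·log₂(0.07) = 0.2686
−0.24·log₂(0.24) = 0.4941
−0.18·log₂(0.18) = 0.4453
−0.10·log₂(0.10) = 0.3322
−0.05·log₂(0.05) = 0.2161
Sum ≈ 2.6175 → 2.617 bits.

2.617 bits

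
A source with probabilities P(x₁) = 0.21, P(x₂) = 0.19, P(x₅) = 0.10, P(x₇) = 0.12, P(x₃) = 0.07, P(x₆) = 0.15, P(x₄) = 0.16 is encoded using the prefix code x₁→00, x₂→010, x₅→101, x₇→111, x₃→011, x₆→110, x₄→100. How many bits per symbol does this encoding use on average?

2.79 bits/symbol

L̄ = Σ pᵢ·ℓᵢ = 0.21·2 + 0.19·3 + 0.10·3 + 0.12·3 + 0.07·3 + 0.15·3 + 0.16·3 = 2.79 bits/symbol.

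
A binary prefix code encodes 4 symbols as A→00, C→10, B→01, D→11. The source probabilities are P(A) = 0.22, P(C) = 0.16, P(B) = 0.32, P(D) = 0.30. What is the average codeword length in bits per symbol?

L̄ = Σ pᵢ·ℓᵢ = 0.22·2 + 0.16·2 + 0.32·2 + 0.30·2 = 2 bits/symbol.

2 bits/symbol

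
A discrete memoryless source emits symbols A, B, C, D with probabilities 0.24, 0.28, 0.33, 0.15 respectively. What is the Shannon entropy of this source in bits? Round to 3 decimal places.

H = −Σ pᵢ log₂ pᵢ.
−0.24·log₂(0.24) = 0.4941
−0.28·log₂(0.28) = 0.5142
−0.33·log₂(0.33) = 0.5278
−0.15·log₂(0.15) = 0.4105
Sum ≈ 1.9467 → 1.947 bits.

1.947 bits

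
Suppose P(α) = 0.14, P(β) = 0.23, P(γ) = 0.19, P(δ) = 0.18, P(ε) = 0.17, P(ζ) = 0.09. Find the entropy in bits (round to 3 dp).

2.533 bits

H = −Σ pᵢ log₂ pᵢ.
−0.14·log₂(0.14) = 0.3971
−0.23·log₂(0.23) = 0.4877
−0.19·log₂(0.19) = 0.4552
−0.18·log₂(0.18) = 0.4453
−0.17·log₂(0.17) = 0.4346
−0.09·log₂(0.09) = 0.3127
Sum ≈ 2.5326 → 2.533 bits.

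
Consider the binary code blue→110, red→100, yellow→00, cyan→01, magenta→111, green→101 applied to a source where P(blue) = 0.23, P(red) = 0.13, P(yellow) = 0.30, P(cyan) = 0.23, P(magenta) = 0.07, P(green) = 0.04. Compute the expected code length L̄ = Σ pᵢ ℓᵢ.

2.47 bits/symbol

L̄ = Σ pᵢ·ℓᵢ = 0.23·3 + 0.13·3 + 0.30·2 + 0.23·2 + 0.07·3 + 0.04·3 = 2.47 bits/symbol.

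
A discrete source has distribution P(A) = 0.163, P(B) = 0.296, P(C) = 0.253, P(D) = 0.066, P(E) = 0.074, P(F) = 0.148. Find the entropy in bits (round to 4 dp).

H = −Σ pᵢ log₂ pᵢ.
−0.163·log₂(0.163) = 0.4266
−0.296·log₂(0.296) = 0.5199
−0.253·log₂(0.253) = 0.5016
−0.066·log₂(0.066) = 0.2588
−0.074·log₂(0.074) = 0.2780
−0.148·log₂(0.148) = 0.4079
Sum ≈ 2.3928 → 2.3928 bits.

2.3928 bits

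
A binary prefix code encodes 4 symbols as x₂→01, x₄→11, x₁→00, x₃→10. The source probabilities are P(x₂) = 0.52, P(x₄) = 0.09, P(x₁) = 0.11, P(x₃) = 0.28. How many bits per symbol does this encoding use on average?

2 bits/symbol

L̄ = Σ pᵢ·ℓᵢ = 0.52·2 + 0.09·2 + 0.11·2 + 0.28·2 = 2 bits/symbol.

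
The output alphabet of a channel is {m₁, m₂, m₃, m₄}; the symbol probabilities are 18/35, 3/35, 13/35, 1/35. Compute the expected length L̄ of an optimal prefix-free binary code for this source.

Repeatedly combine the two least-probable nodes; the expected code length is the sum of the merged weights.
merge 1/35 + 3/35 → 4/35
merge 4/35 + 13/35 → 17/35
merge 17/35 + 18/35 → 1
L = 4/35 + 17/35 + 1 = 8/5 = 1.6 bits/symbol.

1.6 bits/symbol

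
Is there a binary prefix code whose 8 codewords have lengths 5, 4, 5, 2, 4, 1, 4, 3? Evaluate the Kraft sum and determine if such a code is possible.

With common denominator 2^5 = 32: Σ 2^(−ℓᵢ) = 1/32 + 2/32 + 1/32 + 8/32 + 2/32 + 16/32 + 2/32 + 4/32 = 36/32 = 1.125.
Kraft's inequality requires Σ ≤ 1; here Σ = 1.125 > 1, so no such prefix code exists.

1.125; no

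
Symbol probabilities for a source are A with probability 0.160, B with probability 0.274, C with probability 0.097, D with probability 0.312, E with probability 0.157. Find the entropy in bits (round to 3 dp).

2.205 bits

H = −Σ pᵢ log₂ pᵢ.
−0.160·log₂(0.160) = 0.4230
−0.274·log₂(0.274) = 0.5118
−0.097·log₂(0.097) = 0.3265
−0.312·log₂(0.312) = 0.5243
−0.157·log₂(0.157) = 0.4194
Sum ≈ 2.2049 → 2.205 bits.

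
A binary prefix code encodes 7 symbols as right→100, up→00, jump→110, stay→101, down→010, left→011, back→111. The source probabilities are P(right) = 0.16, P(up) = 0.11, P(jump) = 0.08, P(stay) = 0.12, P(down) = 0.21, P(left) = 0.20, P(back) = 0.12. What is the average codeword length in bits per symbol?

L̄ = Σ pᵢ·ℓᵢ = 0.16·3 + 0.11·2 + 0.08·3 + 0.12·3 + 0.21·3 + 0.20·3 + 0.12·3 = 2.89 bits/symbol.

2.89 bits/symbol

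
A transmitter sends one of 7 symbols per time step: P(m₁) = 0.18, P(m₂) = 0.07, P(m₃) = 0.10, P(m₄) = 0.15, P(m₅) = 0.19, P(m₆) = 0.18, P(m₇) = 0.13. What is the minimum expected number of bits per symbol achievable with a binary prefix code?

Repeatedly combine the two least-probable nodes; the expected code length is the sum of the merged weights.
merge 7/100 + 1/10 → 17/100
merge 13/100 + 3/20 → 7/25
merge 17/100 + 9/50 → 7/20
merge 9/50 + 19/100 → 37/100
merge 7/25 + 7/20 → 63/100
merge 37/100 + 63/100 → 1
L = 17/100 + 7/25 + 7/20 + 37/100 + 63/100 + 1 = 14/5 = 2.8 bits/symbol.

2.8 bits/symbol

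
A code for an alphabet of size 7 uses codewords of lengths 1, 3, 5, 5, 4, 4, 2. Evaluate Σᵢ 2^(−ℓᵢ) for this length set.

1.0625

With common denominator 2^5 = 32: Σ 2^(−ℓᵢ) = 16/32 + 4/32 + 1/32 + 1/32 + 2/32 + 2/32 + 8/32 = 34/32 = 1.0625.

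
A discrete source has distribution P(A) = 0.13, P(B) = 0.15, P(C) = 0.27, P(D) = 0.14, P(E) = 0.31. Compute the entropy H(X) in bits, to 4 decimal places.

H = −Σ pᵢ log₂ pᵢ.
−0.13·log₂(0.13) = 0.3826
−0.15·log₂(0.15) = 0.4105
−0.27·log₂(0.27) = 0.5100
−0.14·log₂(0.14) = 0.3971
−0.31·log₂(0.31) = 0.5238
Sum ≈ 2.2241 → 2.2241 bits.

2.2241 bits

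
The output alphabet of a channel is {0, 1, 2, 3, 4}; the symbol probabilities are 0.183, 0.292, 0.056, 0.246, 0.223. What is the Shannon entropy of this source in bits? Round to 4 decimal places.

2.1803 bits

H = −Σ pᵢ log₂ pᵢ.
−0.183·log₂(0.183) = 0.4484
−0.292·log₂(0.292) = 0.5186
−0.056·log₂(0.056) = 0.2329
−0.246·log₂(0.246) = 0.4977
−0.223·log₂(0.223) = 0.4828
Sum ≈ 2.1803 → 2.1803 bits.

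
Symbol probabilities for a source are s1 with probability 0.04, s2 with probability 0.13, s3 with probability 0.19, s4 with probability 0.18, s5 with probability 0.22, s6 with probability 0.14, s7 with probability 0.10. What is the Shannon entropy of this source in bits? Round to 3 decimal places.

H = −Σ pᵢ log₂ pᵢ.
−0.04·log₂(0.04) = 0.1858
−0.13·log₂(0.13) = 0.3826
−0.19·log₂(0.19) = 0.4552
−0.18·log₂(0.18) = 0.4453
−0.22·log₂(0.22) = 0.4806
−0.14·log₂(0.14) = 0.3971
−0.10·log₂(0.10) = 0.3322
Sum ≈ 2.6788 → 2.679 bits.

2.679 bits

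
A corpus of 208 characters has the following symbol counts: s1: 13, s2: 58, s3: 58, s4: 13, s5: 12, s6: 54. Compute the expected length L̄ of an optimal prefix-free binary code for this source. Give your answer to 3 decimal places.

2.303 bits/symbol

Probabilities are the counts divided by 208.
Repeatedly combine the two least-probable nodes; the expected code length is the sum of the merged weights.
merge 3/52 + 1/16 → 25/208
merge 1/16 + 25/208 → 19/104
merge 19/104 + 27/104 → 23/52
merge 29/104 + 29/104 → 29/52
merge 23/52 + 29/52 → 1
L = 25/208 + 19/104 + 23/52 + 29/52 + 1 = 479/208 ≈ 2.303 bits/symbol.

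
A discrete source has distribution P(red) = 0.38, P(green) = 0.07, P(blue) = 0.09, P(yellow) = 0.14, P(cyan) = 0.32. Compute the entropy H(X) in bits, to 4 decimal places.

H = −Σ pᵢ log₂ pᵢ.
−0.38·log₂(0.38) = 0.5305
−0.07·log₂(0.07) = 0.2686
−0.09·log₂(0.09) = 0.3127
−0.14·log₂(0.14) = 0.3971
−0.32·log₂(0.32) = 0.5260
Sum ≈ 2.0348 → 2.0348 bits.

2.0348 bits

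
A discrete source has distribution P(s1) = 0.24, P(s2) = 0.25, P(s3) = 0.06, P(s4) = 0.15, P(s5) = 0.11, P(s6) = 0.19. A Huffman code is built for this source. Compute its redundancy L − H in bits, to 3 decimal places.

Entropy H = −Σ p log₂ p ≈ 2.4537 bits.
Huffman merges: 3/50+11/100→17/100; 3/20+17/100→8/25; 19/100+6/25→43/100; 1/4+8/25→57/100; 43/100+57/100→1. L = 249/100 ≈ 2.4900.
L − H = 2.4900 − 2.4537 = 0.036 bits.

0.036 bits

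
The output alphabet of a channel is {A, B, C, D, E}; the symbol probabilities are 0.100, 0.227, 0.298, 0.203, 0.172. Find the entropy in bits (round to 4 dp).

H = −Σ pᵢ log₂ pᵢ.
−0.100·log₂(0.100) = 0.3322
−0.227·log₂(0.227) = 0.4856
−0.298·log₂(0.298) = 0.5205
−0.203·log₂(0.203) = 0.4670
−0.172·log₂(0.172) = 0.4368
Sum ≈ 2.2421 → 2.2421 bits.

2.2421 bits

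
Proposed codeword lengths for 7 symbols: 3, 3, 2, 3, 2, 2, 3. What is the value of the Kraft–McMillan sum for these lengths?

With common denominator 2^3 = 8: Σ 2^(−ℓᵢ) = 1/8 + 1/8 + 2/8 + 1/8 + 2/8 + 2/8 + 1/8 = 10/8 = 1.25.

1.25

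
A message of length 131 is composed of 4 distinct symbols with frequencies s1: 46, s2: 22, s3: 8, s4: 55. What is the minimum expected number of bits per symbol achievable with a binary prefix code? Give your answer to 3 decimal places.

Probabilities are the counts divided by 131.
Repeatedly combine the two least-probable nodes; the expected code length is the sum of the merged weights.
merge 8/131 + 22/131 → 30/131
merge 30/131 + 46/131 → 76/131
merge 55/131 + 76/131 → 1
L = 30/131 + 76/131 + 1 = 237/131 ≈ 1.809 bits/symbol.

1.809 bits/symbol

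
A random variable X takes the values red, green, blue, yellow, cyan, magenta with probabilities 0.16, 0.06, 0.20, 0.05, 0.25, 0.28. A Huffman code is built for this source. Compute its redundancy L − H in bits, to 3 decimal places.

0.019 bits

Entropy H = −Σ p log₂ p ≈ 2.3613 bits.
Huffman merges: 1/20+3/50→11/100; 11/100+4/25→27/100; 1/5+1/4→9/20; 27/100+7/25→11/20; 9/20+11/20→1. L = 119/50 ≈ 2.3800.
L − H = 2.3800 − 2.3613 = 0.019 bits.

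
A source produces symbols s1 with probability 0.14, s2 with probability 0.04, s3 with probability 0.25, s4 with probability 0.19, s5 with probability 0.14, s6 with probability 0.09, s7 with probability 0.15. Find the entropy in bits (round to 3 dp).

H = −Σ pᵢ log₂ pᵢ.
−0.14·log₂(0.14) = 0.3971
−0.04·log₂(0.04) = 0.1858
−0.25·log₂(0.25) = 0.5000
−0.19·log₂(0.19) = 0.4552
−0.14·log₂(0.14) = 0.3971
−0.09·log₂(0.09) = 0.3127
−0.15·log₂(0.15) = 0.4105
Sum ≈ 2.6584 → 2.658 bits.

2.658 bits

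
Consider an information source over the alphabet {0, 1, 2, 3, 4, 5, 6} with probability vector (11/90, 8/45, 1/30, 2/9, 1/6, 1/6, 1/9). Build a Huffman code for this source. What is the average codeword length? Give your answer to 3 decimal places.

2.744 bits/symbol

Repeatedly combine the two least-probable nodes; the expected code length is the sum of the merged weights.
merge 1/30 + 1/9 → 13/90
merge 11/90 + 13/90 → 4/15
merge 1/6 + 1/6 → 1/3
merge 8/45 + 2/9 → 2/5
merge 4/15 + 1/3 → 3/5
merge 2/5 + 3/5 → 1
L = 13/90 + 4/15 + 1/3 + 2/5 + 3/5 + 1 = 247/90 ≈ 2.744 bits/symbol.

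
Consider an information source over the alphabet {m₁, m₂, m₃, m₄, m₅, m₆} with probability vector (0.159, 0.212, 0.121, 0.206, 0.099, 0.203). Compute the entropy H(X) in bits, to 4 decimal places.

H = −Σ pᵢ log₂ pᵢ.
−0.159·log₂(0.159) = 0.4218
−0.212·log₂(0.212) = 0.4744
−0.121·log₂(0.121) = 0.3687
−0.206·log₂(0.206) = 0.4695
−0.099·log₂(0.099) = 0.3303
−0.203·log₂(0.203) = 0.4670
Sum ≈ 2.5317 → 2.5317 bits.

2.5317 bits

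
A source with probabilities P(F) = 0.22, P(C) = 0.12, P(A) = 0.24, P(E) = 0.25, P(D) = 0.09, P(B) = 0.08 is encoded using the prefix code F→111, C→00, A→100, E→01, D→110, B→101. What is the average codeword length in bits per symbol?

L̄ = Σ pᵢ·ℓᵢ = 0.22·3 + 0.12·2 + 0.24·3 + 0.25·2 + 0.09·3 + 0.08·3 = 2.63 bits/symbol.

2.63 bits/symbol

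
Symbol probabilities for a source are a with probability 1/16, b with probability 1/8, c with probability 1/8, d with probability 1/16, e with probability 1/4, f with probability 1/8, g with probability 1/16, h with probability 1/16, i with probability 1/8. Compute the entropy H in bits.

3 bits

Each probability is a power of 1/2, so log₂(1/p) is an integer.
H = Σ p·log₂(1/p) = 1/16·4 + 1/8·3 + 1/8·3 + 1/16·4 + 1/4·2 + 1/8·3 + 1/16·4 + 1/16·4 + 1/8·3 = 3 bits.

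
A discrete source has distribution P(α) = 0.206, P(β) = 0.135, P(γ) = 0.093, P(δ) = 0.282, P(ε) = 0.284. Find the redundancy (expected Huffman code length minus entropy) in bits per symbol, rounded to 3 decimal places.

0.019 bits

Entropy H = −Σ p log₂ p ≈ 2.2090 bits.
Huffman merges: 93/1000+27/200→57/250; 103/500+57/250→217/500; 141/500+71/250→283/500; 217/500+283/500→1. L = 557/250 ≈ 2.2280.
L − H = 2.2280 − 2.2090 = 0.019 bits.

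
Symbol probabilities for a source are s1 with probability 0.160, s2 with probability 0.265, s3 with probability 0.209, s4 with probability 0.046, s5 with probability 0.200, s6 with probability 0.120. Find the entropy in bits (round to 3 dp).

2.439 bits

H = −Σ pᵢ log₂ pᵢ.
−0.160·log₂(0.160) = 0.4230
−0.265·log₂(0.265) = 0.5077
−0.209·log₂(0.209) = 0.4720
−0.046·log₂(0.046) = 0.2043
−0.200·log₂(0.200) = 0.4644
−0.120·log₂(0.120) = 0.3671
Sum ≈ 2.4385 → 2.439 bits.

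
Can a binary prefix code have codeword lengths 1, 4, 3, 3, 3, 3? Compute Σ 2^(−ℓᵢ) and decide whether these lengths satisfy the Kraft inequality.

With common denominator 2^4 = 16: Σ 2^(−ℓᵢ) = 8/16 + 1/16 + 2/16 + 2/16 + 2/16 + 2/16 = 17/16 = 1.0625.
Kraft's inequality requires Σ ≤ 1; here Σ = 1.0625 > 1, so no such prefix code exists.

1.0625; no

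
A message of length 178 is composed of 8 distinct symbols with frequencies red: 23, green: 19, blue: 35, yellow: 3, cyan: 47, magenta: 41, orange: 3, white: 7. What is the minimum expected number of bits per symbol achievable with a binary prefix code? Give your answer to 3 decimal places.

2.596 bits/symbol

Probabilities are the counts divided by 178.
Repeatedly combine the two least-probable nodes; the expected code length is the sum of the merged weights.
merge 3/178 + 3/178 → 3/89
merge 3/89 + 7/178 → 13/178
merge 13/178 + 19/178 → 16/89
merge 23/178 + 16/89 → 55/178
merge 35/178 + 41/178 → 38/89
merge 47/178 + 55/178 → 51/89
merge 38/89 + 51/89 → 1
L = 3/89 + 13/178 + 16/89 + 55/178 + 38/89 + 51/89 + 1 = 231/89 ≈ 2.596 bits/symbol.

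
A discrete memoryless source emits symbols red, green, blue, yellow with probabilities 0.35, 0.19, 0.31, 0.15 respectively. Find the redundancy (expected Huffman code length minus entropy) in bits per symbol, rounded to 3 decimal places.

Entropy H = −Σ p log₂ p ≈ 1.9197 bits.
Huffman merges: 3/20+19/100→17/50; 31/100+17/50→13/20; 7/20+13/20→1. L = 199/100 ≈ 1.9900.
L − H = 1.9900 − 1.9197 = 0.070 bits.

0.070 bits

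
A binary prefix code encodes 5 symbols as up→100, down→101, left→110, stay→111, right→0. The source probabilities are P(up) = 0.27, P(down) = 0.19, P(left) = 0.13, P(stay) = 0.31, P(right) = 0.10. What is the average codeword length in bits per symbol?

2.8 bits/symbol

L̄ = Σ pᵢ·ℓᵢ = 0.27·3 + 0.19·3 + 0.13·3 + 0.31·3 + 0.10·1 = 2.8 bits/symbol.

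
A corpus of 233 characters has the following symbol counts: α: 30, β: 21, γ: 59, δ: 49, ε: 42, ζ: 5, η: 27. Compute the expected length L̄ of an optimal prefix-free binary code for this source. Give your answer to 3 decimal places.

Probabilities are the counts divided by 233.
Repeatedly combine the two least-probable nodes; the expected code length is the sum of the merged weights.
merge 5/233 + 21/233 → 26/233
merge 26/233 + 27/233 → 53/233
merge 30/233 + 42/233 → 72/233
merge 49/233 + 53/233 → 102/233
merge 59/233 + 72/233 → 131/233
merge 102/233 + 131/233 → 1
L = 26/233 + 53/233 + 72/233 + 102/233 + 131/233 + 1 = 617/233 ≈ 2.648 bits/symbol.

2.648 bits/symbol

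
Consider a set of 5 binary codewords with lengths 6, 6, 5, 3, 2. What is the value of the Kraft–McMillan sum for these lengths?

0.4375

With common denominator 2^6 = 64: Σ 2^(−ℓᵢ) = 1/64 + 1/64 + 2/64 + 8/64 + 16/64 = 28/64 = 0.4375.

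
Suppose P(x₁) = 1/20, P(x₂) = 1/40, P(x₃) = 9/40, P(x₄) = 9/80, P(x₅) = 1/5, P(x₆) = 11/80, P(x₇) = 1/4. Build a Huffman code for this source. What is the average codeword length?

2.5875 bits/symbol

Repeatedly combine the two least-probable nodes; the expected code length is the sum of the merged weights.
merge 1/40 + 1/20 → 3/40
merge 3/40 + 9/80 → 3/16
merge 11/80 + 3/16 → 13/40
merge 1/5 + 9/40 → 17/40
merge 1/4 + 13/40 → 23/40
merge 17/40 + 23/40 → 1
L = 3/40 + 3/16 + 13/40 + 17/40 + 23/40 + 1 = 207/80 = 2.5875 bits/symbol.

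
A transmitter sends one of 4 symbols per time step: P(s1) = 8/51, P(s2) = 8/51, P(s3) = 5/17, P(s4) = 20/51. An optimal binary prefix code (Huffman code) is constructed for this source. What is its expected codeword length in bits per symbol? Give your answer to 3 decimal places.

1.922 bits/symbol

Repeatedly combine the two least-probable nodes; the expected code length is the sum of the merged weights.
merge 8/51 + 8/51 → 16/51
merge 5/17 + 16/51 → 31/51
merge 20/51 + 31/51 → 1
L = 16/51 + 31/51 + 1 = 98/51 ≈ 1.922 bits/symbol.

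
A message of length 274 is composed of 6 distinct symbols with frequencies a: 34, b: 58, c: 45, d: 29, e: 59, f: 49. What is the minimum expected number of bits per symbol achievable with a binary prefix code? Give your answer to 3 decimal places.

2.573 bits/symbol

Probabilities are the counts divided by 274.
Repeatedly combine the two least-probable nodes; the expected code length is the sum of the merged weights.
merge 29/274 + 17/137 → 63/274
merge 45/274 + 49/274 → 47/137
merge 29/137 + 59/274 → 117/274
merge 63/274 + 47/137 → 157/274
merge 117/274 + 157/274 → 1
L = 63/274 + 47/137 + 117/274 + 157/274 + 1 = 705/274 ≈ 2.573 bits/symbol.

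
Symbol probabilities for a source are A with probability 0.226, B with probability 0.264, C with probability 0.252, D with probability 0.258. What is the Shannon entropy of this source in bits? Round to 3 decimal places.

H = −Σ pᵢ log₂ pᵢ.
−0.226·log₂(0.226) = 0.4849
−0.264·log₂(0.264) = 0.5072
−0.252·log₂(0.252) = 0.5011
−0.258·log₂(0.258) = 0.5043
Sum ≈ 1.9975 → 1.998 bits.

1.998 bits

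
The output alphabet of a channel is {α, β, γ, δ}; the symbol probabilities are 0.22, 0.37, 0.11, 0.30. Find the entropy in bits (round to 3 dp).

H = −Σ pᵢ log₂ pᵢ.
−0.22·log₂(0.22) = 0.4806
−0.37·log₂(0.37) = 0.5307
−0.11·log₂(0.11) = 0.3503
−0.30·log₂(0.30) = 0.5211
Sum ≈ 1.8827 → 1.883 bits.

1.883 bits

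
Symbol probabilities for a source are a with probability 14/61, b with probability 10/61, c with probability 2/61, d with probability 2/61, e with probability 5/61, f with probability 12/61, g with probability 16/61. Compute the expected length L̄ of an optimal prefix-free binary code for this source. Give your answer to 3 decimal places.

Repeatedly combine the two least-probable nodes; the expected code length is the sum of the merged weights.
merge 2/61 + 2/61 → 4/61
merge 4/61 + 5/61 → 9/61
merge 9/61 + 10/61 → 19/61
merge 12/61 + 14/61 → 26/61
merge 16/61 + 19/61 → 35/61
merge 26/61 + 35/61 → 1
L = 4/61 + 9/61 + 19/61 + 26/61 + 35/61 + 1 = 154/61 ≈ 2.525 bits/symbol.

2.525 bits/symbol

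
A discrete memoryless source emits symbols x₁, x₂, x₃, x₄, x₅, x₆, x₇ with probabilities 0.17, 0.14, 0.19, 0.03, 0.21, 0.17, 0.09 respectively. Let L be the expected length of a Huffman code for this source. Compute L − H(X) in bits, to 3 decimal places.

Entropy H = −Σ p log₂ p ≈ 2.6588 bits.
Huffman merges: 3/100+9/100→3/25; 3/25+7/50→13/50; 17/100+17/100→17/50; 19/100+21/100→2/5; 13/50+17/50→3/5; 2/5+3/5→1. L = 68/25 ≈ 2.7200.
L − H = 2.7200 − 2.6588 = 0.061 bits.

0.061 bits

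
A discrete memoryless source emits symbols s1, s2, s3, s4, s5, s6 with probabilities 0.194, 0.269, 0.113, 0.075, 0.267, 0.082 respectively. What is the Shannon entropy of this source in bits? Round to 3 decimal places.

H = −Σ pᵢ log₂ pᵢ.
−0.194·log₂(0.194) = 0.4590
−0.269·log₂(0.269) = 0.5096
−0.113·log₂(0.113) = 0.3555
−0.075·log₂(0.075) = 0.2803
−0.267·log₂(0.267) = 0.5087
−0.082·log₂(0.082) = 0.2959
Sum ≈ 2.4088 → 2.409 bits.

2.409 bits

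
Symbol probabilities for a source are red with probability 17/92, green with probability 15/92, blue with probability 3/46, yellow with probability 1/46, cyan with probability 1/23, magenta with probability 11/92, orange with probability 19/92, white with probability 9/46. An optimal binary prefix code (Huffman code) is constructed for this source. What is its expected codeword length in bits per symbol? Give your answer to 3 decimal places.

2.793 bits/symbol

Repeatedly combine the two least-probable nodes; the expected code length is the sum of the merged weights.
merge 1/46 + 1/23 → 3/46
merge 3/46 + 3/46 → 3/23
merge 11/92 + 3/23 → 1/4
merge 15/92 + 17/92 → 8/23
merge 9/46 + 19/92 → 37/92
merge 1/4 + 8/23 → 55/92
merge 37/92 + 55/92 → 1
L = 3/46 + 3/23 + 1/4 + 8/23 + 37/92 + 55/92 + 1 = 257/92 ≈ 2.793 bits/symbol.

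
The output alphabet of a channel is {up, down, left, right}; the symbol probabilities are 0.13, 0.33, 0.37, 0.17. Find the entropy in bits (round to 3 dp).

1.876 bits

H = −Σ pᵢ log₂ pᵢ.
−0.13·log₂(0.13) = 0.3826
−0.33·log₂(0.33) = 0.5278
−0.37·log₂(0.37) = 0.5307
−0.17·log₂(0.17) = 0.4346
Sum ≈ 1.8758 → 1.876 bits.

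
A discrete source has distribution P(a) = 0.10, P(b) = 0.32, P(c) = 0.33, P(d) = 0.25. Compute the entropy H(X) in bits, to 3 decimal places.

H = −Σ pᵢ log₂ pᵢ.
−0.10·log₂(0.10) = 0.3322
−0.32·log₂(0.32) = 0.5260
−0.33·log₂(0.33) = 0.5278
−0.25·log₂(0.25) = 0.5000
Sum ≈ 1.8860 → 1.886 bits.

1.886 bits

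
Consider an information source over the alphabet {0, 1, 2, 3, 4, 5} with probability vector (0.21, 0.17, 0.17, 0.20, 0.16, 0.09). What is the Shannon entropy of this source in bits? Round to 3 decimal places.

2.542 bits

H = −Σ pᵢ log₂ pᵢ.
−0.21·log₂(0.21) = 0.4728
−0.17·log₂(0.17) = 0.4346
−0.17·log₂(0.17) = 0.4346
−0.20·log₂(0.20) = 0.4644
−0.16·log₂(0.16) = 0.4230
−0.09·log₂(0.09) = 0.3127
Sum ≈ 2.5421 → 2.542 bits.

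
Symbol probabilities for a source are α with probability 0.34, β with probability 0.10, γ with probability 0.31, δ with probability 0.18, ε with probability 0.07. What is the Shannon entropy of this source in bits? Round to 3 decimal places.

H = −Σ pᵢ log₂ pᵢ.
−0.34·log₂(0.34) = 0.5292
−0.10·log₂(0.10) = 0.3322
−0.31·log₂(0.31) = 0.5238
−0.18·log₂(0.18) = 0.4453
−0.07·log₂(0.07) = 0.2686
Sum ≈ 2.0990 → 2.099 bits.

2.099 bits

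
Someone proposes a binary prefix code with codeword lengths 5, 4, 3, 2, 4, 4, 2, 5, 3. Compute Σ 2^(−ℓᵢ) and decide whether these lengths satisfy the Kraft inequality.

With common denominator 2^5 = 32: Σ 2^(−ℓᵢ) = 1/32 + 2/32 + 4/32 + 8/32 + 2/32 + 2/32 + 8/32 + 1/32 + 4/32 = 32/32 = 1.
Kraft's inequality requires Σ ≤ 1; here Σ = 1 ≤ 1, so such a prefix code exists.

1; yes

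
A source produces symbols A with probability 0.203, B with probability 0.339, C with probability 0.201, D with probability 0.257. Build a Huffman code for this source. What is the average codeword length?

Repeatedly combine the two least-probable nodes; the expected code length is the sum of the merged weights.
merge 201/1000 + 203/1000 → 101/250
merge 257/1000 + 339/1000 → 149/250
merge 101/250 + 149/250 → 1
L = 101/250 + 149/250 + 1 = 2 bits/symbol.

2 bits/symbol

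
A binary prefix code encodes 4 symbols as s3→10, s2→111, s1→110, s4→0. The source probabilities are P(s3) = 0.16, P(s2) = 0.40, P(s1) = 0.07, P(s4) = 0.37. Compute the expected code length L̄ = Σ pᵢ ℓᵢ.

2.1 bits/symbol

L̄ = Σ pᵢ·ℓᵢ = 0.16·2 + 0.40·3 + 0.07·3 + 0.37·1 = 2.1 bits/symbol.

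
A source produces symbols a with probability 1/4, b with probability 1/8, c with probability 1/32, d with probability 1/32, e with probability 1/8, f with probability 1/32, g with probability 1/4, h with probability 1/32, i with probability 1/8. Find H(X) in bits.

Each probability is a power of 1/2, so log₂(1/p) is an integer.
H = Σ p·log₂(1/p) = 1/4·2 + 1/8·3 + 1/32·5 + 1/32·5 + 1/8·3 + 1/32·5 + 1/4·2 + 1/32·5 + 1/8·3 = 2.75 bits.

2.75 bits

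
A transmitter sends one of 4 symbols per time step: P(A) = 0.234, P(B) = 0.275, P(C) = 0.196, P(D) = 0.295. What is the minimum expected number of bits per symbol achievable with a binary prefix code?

2 bits/symbol

Repeatedly combine the two least-probable nodes; the expected code length is the sum of the merged weights.
merge 49/250 + 117/500 → 43/100
merge 11/40 + 59/200 → 57/100
merge 43/100 + 57/100 → 1
L = 43/100 + 57/100 + 1 = 2 bits/symbol.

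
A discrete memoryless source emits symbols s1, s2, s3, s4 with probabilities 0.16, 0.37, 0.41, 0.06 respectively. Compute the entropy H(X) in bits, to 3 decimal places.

1.725 bits

H = −Σ pᵢ log₂ pᵢ.
−0.16·log₂(0.16) = 0.4230
−0.37·log₂(0.37) = 0.5307
−0.41·log₂(0.41) = 0.5274
−0.06·log₂(0.06) = 0.2435
Sum ≈ 1.7247 → 1.725 bits.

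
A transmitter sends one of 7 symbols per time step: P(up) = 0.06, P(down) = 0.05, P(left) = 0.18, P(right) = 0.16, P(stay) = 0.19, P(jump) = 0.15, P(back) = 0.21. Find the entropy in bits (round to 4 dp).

2.6665 bits

H = −Σ pᵢ log₂ pᵢ.
−0.06·log₂(0.06) = 0.2435
−0.05·log₂(0.05) = 0.2161
−0.18·log₂(0.18) = 0.4453
−0.16·log₂(0.16) = 0.4230
−0.19·log₂(0.19) = 0.4552
−0.15·log₂(0.15) = 0.4105
−0.21·log₂(0.21) = 0.4728
Sum ≈ 2.6665 → 2.6665 bits.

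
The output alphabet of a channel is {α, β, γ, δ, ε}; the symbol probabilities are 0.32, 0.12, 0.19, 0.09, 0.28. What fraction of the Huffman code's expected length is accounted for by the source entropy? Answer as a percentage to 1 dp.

Entropy H = −Σ p log₂ p ≈ 2.1752 bits.
Huffman merges: 9/100+3/25→21/100; 19/100+21/100→2/5; 7/25+8/25→3/5; 2/5+3/5→1. L = 221/100 ≈ 2.2100.
Efficiency = H/L = 2.1752/2.2100 = 98.4%.

98.4%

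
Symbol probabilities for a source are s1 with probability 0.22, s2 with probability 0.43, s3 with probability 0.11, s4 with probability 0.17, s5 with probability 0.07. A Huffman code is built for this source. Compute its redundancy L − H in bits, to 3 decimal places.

0.042 bits

Entropy H = −Σ p log₂ p ≈ 2.0576 bits.
Huffman merges: 7/100+11/100→9/50; 17/100+9/50→7/20; 11/50+7/20→57/100; 43/100+57/100→1. L = 21/10 ≈ 2.1000.
L − H = 2.1000 − 2.0576 = 0.042 bits.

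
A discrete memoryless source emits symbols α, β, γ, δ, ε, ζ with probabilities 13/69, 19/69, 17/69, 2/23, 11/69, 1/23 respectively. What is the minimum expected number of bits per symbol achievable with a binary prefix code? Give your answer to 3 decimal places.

Repeatedly combine the two least-probable nodes; the expected code length is the sum of the merged weights.
merge 1/23 + 2/23 → 3/23
merge 3/23 + 11/69 → 20/69
merge 13/69 + 17/69 → 10/23
merge 19/69 + 20/69 → 13/23
merge 10/23 + 13/23 → 1
L = 3/23 + 20/69 + 10/23 + 13/23 + 1 = 167/69 ≈ 2.420 bits/symbol.

2.420 bits/symbol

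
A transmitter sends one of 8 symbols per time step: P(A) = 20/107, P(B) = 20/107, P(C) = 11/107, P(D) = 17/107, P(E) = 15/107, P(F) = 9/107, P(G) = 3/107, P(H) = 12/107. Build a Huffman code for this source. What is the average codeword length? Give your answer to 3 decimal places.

2.925 bits/symbol

Repeatedly combine the two least-probable nodes; the expected code length is the sum of the merged weights.
merge 3/107 + 9/107 → 12/107
merge 11/107 + 12/107 → 23/107
merge 12/107 + 15/107 → 27/107
merge 17/107 + 20/107 → 37/107
merge 20/107 + 23/107 → 43/107
merge 27/107 + 37/107 → 64/107
merge 43/107 + 64/107 → 1
L = 12/107 + 23/107 + 27/107 + 37/107 + 43/107 + 64/107 + 1 = 313/107 ≈ 2.925 bits/symbol.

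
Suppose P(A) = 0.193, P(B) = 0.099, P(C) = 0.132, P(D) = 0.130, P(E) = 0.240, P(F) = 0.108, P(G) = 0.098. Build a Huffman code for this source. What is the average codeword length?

2.76 bits/symbol

Repeatedly combine the two least-probable nodes; the expected code length is the sum of the merged weights.
merge 49/500 + 99/1000 → 197/1000
merge 27/250 + 13/100 → 119/500
merge 33/250 + 193/1000 → 13/40
merge 197/1000 + 119/500 → 87/200
merge 6/25 + 13/40 → 113/200
merge 87/200 + 113/200 → 1
L = 197/1000 + 119/500 + 13/40 + 87/200 + 113/200 + 1 = 69/25 = 2.76 bits/symbol.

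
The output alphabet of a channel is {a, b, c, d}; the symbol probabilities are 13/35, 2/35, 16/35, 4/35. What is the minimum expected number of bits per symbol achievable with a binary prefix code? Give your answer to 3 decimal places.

1.714 bits/symbol

Repeatedly combine the two least-probable nodes; the expected code length is the sum of the merged weights.
merge 2/35 + 4/35 → 6/35
merge 6/35 + 13/35 → 19/35
merge 16/35 + 19/35 → 1
L = 6/35 + 19/35 + 1 = 12/7 ≈ 1.714 bits/symbol.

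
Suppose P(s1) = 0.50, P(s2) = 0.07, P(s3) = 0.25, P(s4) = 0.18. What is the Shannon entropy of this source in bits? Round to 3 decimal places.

1.714 bits

H = −Σ pᵢ log₂ pᵢ.
−0.50·log₂(0.50) = 0.5000
−0.07·log₂(0.07) = 0.2686
−0.25·log₂(0.25) = 0.5000
−0.18·log₂(0.18) = 0.4453
Sum ≈ 1.7139 → 1.714 bits.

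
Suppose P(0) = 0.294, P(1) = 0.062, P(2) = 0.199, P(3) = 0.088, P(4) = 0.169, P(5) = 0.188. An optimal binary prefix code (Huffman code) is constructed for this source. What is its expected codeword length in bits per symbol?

Repeatedly combine the two least-probable nodes; the expected code length is the sum of the merged weights.
merge 31/500 + 11/125 → 3/20
merge 3/20 + 169/1000 → 319/1000
merge 47/250 + 199/1000 → 387/1000
merge 147/500 + 319/1000 → 613/1000
merge 387/1000 + 613/1000 → 1
L = 3/20 + 319/1000 + 387/1000 + 613/1000 + 1 = 2469/1000 = 2.469 bits/symbol.

2.469 bits/symbol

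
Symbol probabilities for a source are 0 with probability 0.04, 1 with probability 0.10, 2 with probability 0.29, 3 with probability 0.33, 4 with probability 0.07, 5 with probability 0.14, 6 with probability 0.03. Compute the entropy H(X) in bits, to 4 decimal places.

2.3811 bits

H = −Σ pᵢ log₂ pᵢ.
−0.04·log₂(0.04) = 0.1858
−0.10·log₂(0.10) = 0.3322
−0.29·log₂(0.29) = 0.5179
−0.33·log₂(0.33) = 0.5278
−0.07·log₂(0.07) = 0.2686
−0.14·log₂(0.14) = 0.3971
−0.03·log₂(0.03) = 0.1518
Sum ≈ 2.3811 → 2.3811 bits.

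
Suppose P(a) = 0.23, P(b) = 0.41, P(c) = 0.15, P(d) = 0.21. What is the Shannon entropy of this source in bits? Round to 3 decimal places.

H = −Σ pᵢ log₂ pᵢ.
−0.23·log₂(0.23) = 0.4877
−0.41·log₂(0.41) = 0.5274
−0.15·log₂(0.15) = 0.4105
−0.21·log₂(0.21) = 0.4728
Sum ≈ 1.8984 → 1.898 bits.

1.898 bits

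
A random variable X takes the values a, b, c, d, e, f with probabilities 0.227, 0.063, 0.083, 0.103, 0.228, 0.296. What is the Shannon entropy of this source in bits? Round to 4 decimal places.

2.3789 bits

H = −Σ pᵢ log₂ pᵢ.
−0.227·log₂(0.227) = 0.4856
−0.063·log₂(0.063) = 0.2513
−0.083·log₂(0.083) = 0.2980
−0.103·log₂(0.103) = 0.3378
−0.228·log₂(0.228) = 0.4863
−0.296·log₂(0.296) = 0.5199
Sum ≈ 2.3789 → 2.3789 bits.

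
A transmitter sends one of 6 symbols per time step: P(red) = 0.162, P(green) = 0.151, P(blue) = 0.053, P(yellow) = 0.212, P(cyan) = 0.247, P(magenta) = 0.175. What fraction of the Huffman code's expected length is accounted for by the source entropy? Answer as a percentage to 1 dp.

97.4%

Entropy H = −Σ p log₂ p ≈ 2.4746 bits.
Huffman merges: 53/1000+151/1000→51/250; 81/500+7/40→337/1000; 51/250+53/250→52/125; 247/1000+337/1000→73/125; 52/125+73/125→1. L = 2541/1000 ≈ 2.5410.
Efficiency = H/L = 2.4746/2.5410 = 97.4%.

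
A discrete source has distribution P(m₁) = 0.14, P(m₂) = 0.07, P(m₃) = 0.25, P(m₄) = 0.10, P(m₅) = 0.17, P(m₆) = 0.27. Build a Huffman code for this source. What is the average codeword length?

2.48 bits/symbol

Repeatedly combine the two least-probable nodes; the expected code length is the sum of the merged weights.
merge 7/100 + 1/10 → 17/100
merge 7/50 + 17/100 → 31/100
merge 17/100 + 1/4 → 21/50
merge 27/100 + 31/100 → 29/50
merge 21/50 + 29/50 → 1
L = 17/100 + 31/100 + 21/50 + 29/50 + 1 = 62/25 = 2.48 bits/symbol.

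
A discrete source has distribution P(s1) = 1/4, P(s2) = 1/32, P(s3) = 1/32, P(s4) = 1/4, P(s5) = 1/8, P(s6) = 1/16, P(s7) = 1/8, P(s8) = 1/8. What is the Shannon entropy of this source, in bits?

Each probability is a power of 1/2, so log₂(1/p) is an integer.
H = Σ p·log₂(1/p) = 1/4·2 + 1/32·5 + 1/32·5 + 1/4·2 + 1/8·3 + 1/16·4 + 1/8·3 + 1/8·3 = 2.6875 bits.

2.6875 bits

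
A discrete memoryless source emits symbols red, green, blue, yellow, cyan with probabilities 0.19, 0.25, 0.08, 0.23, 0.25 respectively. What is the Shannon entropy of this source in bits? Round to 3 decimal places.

2.234 bits

H = −Σ pᵢ log₂ pᵢ.
−0.19·log₂(0.19) = 0.4552
−0.25·log₂(0.25) = 0.5000
−0.08·log₂(0.08) = 0.2915
−0.23·log₂(0.23) = 0.4877
−0.25·log₂(0.25) = 0.5000
Sum ≈ 2.2344 → 2.234 bits.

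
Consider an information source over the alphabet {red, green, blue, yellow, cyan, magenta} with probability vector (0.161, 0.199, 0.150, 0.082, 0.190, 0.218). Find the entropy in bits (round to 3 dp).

2.528 bits

H = −Σ pᵢ log₂ pᵢ.
−0.161·log₂(0.161) = 0.4242
−0.199·log₂(0.199) = 0.4635
−0.150·log₂(0.150) = 0.4105
−0.082·log₂(0.082) = 0.2959
−0.190·log₂(0.190) = 0.4552
−0.218·log₂(0.218) = 0.4791
Sum ≈ 2.5284 → 2.528 bits.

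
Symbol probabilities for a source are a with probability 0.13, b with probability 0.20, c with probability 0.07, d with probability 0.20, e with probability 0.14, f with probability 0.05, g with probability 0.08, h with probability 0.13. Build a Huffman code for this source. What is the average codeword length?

Repeatedly combine the two least-probable nodes; the expected code length is the sum of the merged weights.
merge 1/20 + 7/100 → 3/25
merge 2/25 + 3/25 → 1/5
merge 13/100 + 13/100 → 13/50
merge 7/50 + 1/5 → 17/50
merge 1/5 + 1/5 → 2/5
merge 13/50 + 17/50 → 3/5
merge 2/5 + 3/5 → 1
L = 3/25 + 1/5 + 13/50 + 17/50 + 2/5 + 3/5 + 1 = 73/25 = 2.92 bits/symbol.

2.92 bits/symbol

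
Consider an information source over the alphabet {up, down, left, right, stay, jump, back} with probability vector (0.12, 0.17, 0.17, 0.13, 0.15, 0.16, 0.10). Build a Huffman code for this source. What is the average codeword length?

2.83 bits/symbol

Repeatedly combine the two least-probable nodes; the expected code length is the sum of the merged weights.
merge 1/10 + 3/25 → 11/50
merge 13/100 + 3/20 → 7/25
merge 4/25 + 17/100 → 33/100
merge 17/100 + 11/50 → 39/100
merge 7/25 + 33/100 → 61/100
merge 39/100 + 61/100 → 1
L = 11/50 + 7/25 + 33/100 + 39/100 + 61/100 + 1 = 283/100 = 2.83 bits/symbol.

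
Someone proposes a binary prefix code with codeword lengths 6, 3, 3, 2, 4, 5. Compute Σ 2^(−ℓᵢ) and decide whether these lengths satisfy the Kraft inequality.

0.609375; yes

With common denominator 2^6 = 64: Σ 2^(−ℓᵢ) = 1/64 + 8/64 + 8/64 + 16/64 + 4/64 + 2/64 = 39/64 = 0.609375.
Kraft's inequality requires Σ ≤ 1; here Σ = 0.609375 ≤ 1, so such a prefix code exists.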